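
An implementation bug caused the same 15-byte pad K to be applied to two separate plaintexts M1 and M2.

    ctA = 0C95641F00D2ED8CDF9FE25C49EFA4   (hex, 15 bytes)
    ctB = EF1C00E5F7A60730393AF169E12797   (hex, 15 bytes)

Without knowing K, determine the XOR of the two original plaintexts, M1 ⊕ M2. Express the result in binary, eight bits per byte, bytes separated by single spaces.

ctA ⊕ ctB = (M1 ⊕ K) ⊕ (M2 ⊕ K) = M1 ⊕ M2 — the shared key cancels under XOR.
0c ^ ef = e3
95 ^ 1c = 89
64 ^ 00 = 64
1f ^ e5 = fa
00 ^ f7 = f7
d2 ^ a6 = 74
ed ^ 07 = ea
8c ^ 30 = bc
df ^ 39 = e6
9f ^ 3a = a5
e2 ^ f1 = 13
5c ^ 69 = 35
49 ^ e1 = a8
ef ^ 27 = c8
a4 ^ 97 = 33

11100011 10001001 01100100 11111010 11110111 01110100 11101010 10111100 11100110 10100101 00010011 00110101 10101000 11001000 00110011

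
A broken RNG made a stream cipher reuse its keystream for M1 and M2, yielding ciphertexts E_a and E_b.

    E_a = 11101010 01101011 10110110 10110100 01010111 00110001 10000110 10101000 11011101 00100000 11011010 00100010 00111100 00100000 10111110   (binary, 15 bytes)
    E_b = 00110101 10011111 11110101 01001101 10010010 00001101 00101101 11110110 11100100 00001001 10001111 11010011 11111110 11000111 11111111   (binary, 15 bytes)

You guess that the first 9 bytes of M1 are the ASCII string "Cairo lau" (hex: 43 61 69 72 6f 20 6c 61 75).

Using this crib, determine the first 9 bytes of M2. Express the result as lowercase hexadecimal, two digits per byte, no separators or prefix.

9c952a8baa1cc73f4c

First, E_a ⊕ E_b = (M1 ⊕ K) ⊕ (M2 ⊕ K) = M1 ⊕ M2, so the key drops out. Then M2 = (M1 ⊕ M2) ⊕ M1 over the first 9 bytes.
byte 0: (ea xor 35) xor 43 = df xor 43 = 9c
byte 1: (6b xor 9f) xor 61 = f4 xor 61 = 95
byte 2: (b6 xor f5) xor 69 = 43 xor 69 = 2a
byte 3: (b4 xor 4d) xor 72 = f9 xor 72 = 8b
byte 4: (57 xor 92) xor 6f = c5 xor 6f = aa
byte 5: (31 xor 0d) xor 20 = 3c xor 20 = 1c
byte 6: (86 xor 2d) xor 6c = ab xor 6c = c7
byte 7: (a8 xor f6) xor 61 = 5e xor 61 = 3f
byte 8: (dd xor e4) xor 75 = 39 xor 75 = 4c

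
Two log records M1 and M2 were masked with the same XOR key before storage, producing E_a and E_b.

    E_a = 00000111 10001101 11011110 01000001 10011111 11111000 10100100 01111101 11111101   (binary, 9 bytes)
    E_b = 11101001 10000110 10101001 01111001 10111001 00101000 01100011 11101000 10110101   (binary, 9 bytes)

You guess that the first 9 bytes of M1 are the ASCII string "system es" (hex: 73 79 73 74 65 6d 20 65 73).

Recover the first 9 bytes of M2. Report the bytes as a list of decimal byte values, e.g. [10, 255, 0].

First, E_a ⊕ E_b = (M1 ⊕ K) ⊕ (M2 ⊕ K) = M1 ⊕ M2, so the key drops out. Then M2 = (M1 ⊕ M2) ⊕ M1 over the first 9 bytes.
byte 0: (07 xor e9) xor 73 = ee xor 73 = 9d
byte 1: (8d xor 86) xor 79 = 0b xor 79 = 72
byte 2: (de xor a9) xor 73 = 77 xor 73 = 04
byte 3: (41 xor 79) xor 74 = 38 xor 74 = 4c
byte 4: (9f xor b9) xor 65 = 26 xor 65 = 43
byte 5: (f8 xor 28) xor 6d = d0 xor 6d = bd
byte 6: (a4 xor 63) xor 20 = c7 xor 20 = e7
byte 7: (7d xor e8) xor 65 = 95 xor 65 = f0
byte 8: (fd xor b5) xor 73 = 48 xor 73 = 3b

[157, 114, 4, 76, 67, 189, 231, 240, 59]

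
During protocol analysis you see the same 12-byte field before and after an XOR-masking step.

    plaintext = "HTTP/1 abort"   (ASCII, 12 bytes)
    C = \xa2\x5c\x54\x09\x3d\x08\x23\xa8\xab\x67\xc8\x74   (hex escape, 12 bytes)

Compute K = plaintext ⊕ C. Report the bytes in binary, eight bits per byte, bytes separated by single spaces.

Since C = plaintext ⊕ K, XORing both sides with plaintext gives K = plaintext ⊕ C.
01001000 ^ 10100010 = 11101010
01010100 ^ 01011100 = 00001000
01010100 ^ 01010100 = 00000000
01010000 ^ 00001001 = 01011001
00101111 ^ 00111101 = 00010010
00110001 ^ 00001000 = 00111001
00100000 ^ 00100011 = 00000011
01100001 ^ 10101000 = 11001001
01100010 ^ 10101011 = 11001001
01101111 ^ 01100111 = 00001000
01110010 ^ 11001000 = 10111010
01110100 ^ 01110100 = 00000000

11101010 00001000 00000000 01011001 00010010 00111001 00000011 11001001 11001001 00001000 10111010 00000000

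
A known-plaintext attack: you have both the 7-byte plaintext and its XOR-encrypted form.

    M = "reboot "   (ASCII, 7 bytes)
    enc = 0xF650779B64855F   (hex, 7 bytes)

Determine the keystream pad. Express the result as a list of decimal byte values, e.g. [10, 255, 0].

[132, 53, 21, 244, 11, 241, 127]

Since enc = M ⊕ pad, XORing both sides with M gives pad = M ⊕ enc.
114 XOR 246 = 132
101 XOR  80 =  53
 98 XOR 119 =  21
111 XOR 155 = 244
111 XOR 100 =  11
116 XOR 133 = 241
 32 XOR  95 = 127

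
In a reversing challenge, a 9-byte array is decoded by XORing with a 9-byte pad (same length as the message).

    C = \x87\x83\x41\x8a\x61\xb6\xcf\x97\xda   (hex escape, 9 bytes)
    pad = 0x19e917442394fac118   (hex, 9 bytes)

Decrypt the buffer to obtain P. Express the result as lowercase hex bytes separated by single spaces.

10000111 ⊕ 00011001 = 10011110
10000011 ⊕ 11101001 = 01101010
01000001 ⊕ 00010111 = 01010110
10001010 ⊕ 01000100 = 11001110
01100001 ⊕ 00100011 = 01000010
10110110 ⊕ 10010100 = 00100010
11001111 ⊕ 11111010 = 00110101
10010111 ⊕ 11000001 = 01010110
11011010 ⊕ 00011000 = 11000010

9e 6a 56 ce 42 22 35 56 c2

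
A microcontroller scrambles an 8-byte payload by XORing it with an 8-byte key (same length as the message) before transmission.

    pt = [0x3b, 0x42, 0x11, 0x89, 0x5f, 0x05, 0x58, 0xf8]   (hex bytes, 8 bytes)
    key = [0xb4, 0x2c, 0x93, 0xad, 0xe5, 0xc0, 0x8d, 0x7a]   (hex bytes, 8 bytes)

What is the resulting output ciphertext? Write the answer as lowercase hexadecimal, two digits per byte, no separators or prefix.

byte 0:  59 ⊕ 180 = 143
byte 1:  66 ⊕  44 = 110
byte 2:  17 ⊕ 147 = 130
byte 3: 137 ⊕ 173 =  36
byte 4:  95 ⊕ 229 = 186
byte 5:   5 ⊕ 192 = 197
byte 6:  88 ⊕ 141 = 213
byte 7: 248 ⊕ 122 = 130

8f6e8224bac5d582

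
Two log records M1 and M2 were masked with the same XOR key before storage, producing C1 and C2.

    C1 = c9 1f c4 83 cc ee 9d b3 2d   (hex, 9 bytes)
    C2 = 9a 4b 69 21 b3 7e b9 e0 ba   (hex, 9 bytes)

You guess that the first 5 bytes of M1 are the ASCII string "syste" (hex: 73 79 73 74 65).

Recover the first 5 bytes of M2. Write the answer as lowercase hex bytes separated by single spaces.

First, C1 ⊕ C2 = (M1 ⊕ K) ⊕ (M2 ⊕ K) = M1 ⊕ M2, so the key drops out. Then M2 = (M1 ⊕ M2) ⊕ M1 over the first 5 bytes.
byte 0: (c9 ⊕ 9a) ⊕ 73 = 53 ⊕ 73 = 20
byte 1: (1f ⊕ 4b) ⊕ 79 = 54 ⊕ 79 = 2d
byte 2: (c4 ⊕ 69) ⊕ 73 = ad ⊕ 73 = de
byte 3: (83 ⊕ 21) ⊕ 74 = a2 ⊕ 74 = d6
byte 4: (cc ⊕ b3) ⊕ 65 = 7f ⊕ 65 = 1a

20 2d de d6 1a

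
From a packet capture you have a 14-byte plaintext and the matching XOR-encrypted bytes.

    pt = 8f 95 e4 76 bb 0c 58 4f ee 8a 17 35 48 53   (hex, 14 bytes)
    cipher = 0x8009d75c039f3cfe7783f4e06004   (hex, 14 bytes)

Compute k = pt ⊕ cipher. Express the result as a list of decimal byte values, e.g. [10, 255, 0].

[15, 156, 51, 42, 184, 147, 100, 177, 153, 9, 227, 213, 40, 87]

Since cipher = pt ⊕ k, XORing both sides with pt gives k = pt ⊕ cipher.
byte 0: 8f XOR 80 = 0f
byte 1: 95 XOR 09 = 9c
byte 2: e4 XOR d7 = 33
byte 3: 76 XOR 5c = 2a
byte 4: bb XOR 03 = b8
byte 5: 0c XOR 9f = 93
byte 6: 58 XOR 3c = 64
byte 7: 4f XOR fe = b1
byte 8: ee XOR 77 = 99
byte 9: 8a XOR 83 = 09
byte 10: 17 XOR f4 = e3
byte 11: 35 XOR e0 = d5
byte 12: 48 XOR 60 = 28
byte 13: 53 XOR 04 = 57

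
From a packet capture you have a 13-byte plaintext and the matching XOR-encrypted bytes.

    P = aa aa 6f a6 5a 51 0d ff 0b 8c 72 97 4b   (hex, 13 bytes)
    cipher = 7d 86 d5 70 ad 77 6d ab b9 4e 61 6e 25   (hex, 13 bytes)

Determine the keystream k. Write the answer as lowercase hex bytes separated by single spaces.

d7 2c ba d6 f7 26 60 54 b2 c2 13 f9 6e

Since cipher = P ⊕ k, XORing both sides with P gives k = P ⊕ cipher.
aa ^ 7d = d7
aa ^ 86 = 2c
6f ^ d5 = ba
a6 ^ 70 = d6
5a ^ ad = f7
51 ^ 77 = 26
0d ^ 6d = 60
ff ^ ab = 54
0b ^ b9 = b2
8c ^ 4e = c2
72 ^ 61 = 13
97 ^ 6e = f9
4b ^ 25 = 6e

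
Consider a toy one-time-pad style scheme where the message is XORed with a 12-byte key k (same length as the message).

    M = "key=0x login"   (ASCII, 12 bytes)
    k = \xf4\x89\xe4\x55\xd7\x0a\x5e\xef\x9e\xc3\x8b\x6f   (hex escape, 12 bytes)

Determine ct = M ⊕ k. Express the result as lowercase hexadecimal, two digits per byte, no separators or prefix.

9fec9d68e7727e83f1a4e201

XOR is its own inverse, so applying the key byte-wise gives the result directly.
6b ⊕ f4 = 9f
65 ⊕ 89 = ec
79 ⊕ e4 = 9d
3d ⊕ 55 = 68
30 ⊕ d7 = e7
78 ⊕ 0a = 72
20 ⊕ 5e = 7e
6c ⊕ ef = 83
6f ⊕ 9e = f1
67 ⊕ c3 = a4
69 ⊕ 8b = e2
6e ⊕ 6f = 01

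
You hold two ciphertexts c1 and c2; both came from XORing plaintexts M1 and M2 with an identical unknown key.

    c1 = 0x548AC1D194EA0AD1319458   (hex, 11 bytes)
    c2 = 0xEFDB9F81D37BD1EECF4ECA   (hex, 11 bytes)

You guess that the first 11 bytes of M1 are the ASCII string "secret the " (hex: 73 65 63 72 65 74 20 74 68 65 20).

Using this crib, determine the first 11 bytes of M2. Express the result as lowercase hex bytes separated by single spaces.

c8 34 3d 22 22 e5 fb 4b 96 bf b2

First, c1 ⊕ c2 = (M1 ⊕ K) ⊕ (M2 ⊕ K) = M1 ⊕ M2, so the key drops out. Then M2 = (M1 ⊕ M2) ⊕ M1 over the first 11 bytes.
byte 0: (54 xor ef) xor 73 = bb xor 73 = c8
byte 1: (8a xor db) xor 65 = 51 xor 65 = 34
byte 2: (c1 xor 9f) xor 63 = 5e xor 63 = 3d
byte 3: (d1 xor 81) xor 72 = 50 xor 72 = 22
byte 4: (94 xor d3) xor 65 = 47 xor 65 = 22
byte 5: (ea xor 7b) xor 74 = 91 xor 74 = e5
byte 6: (0a xor d1) xor 20 = db xor 20 = fb
byte 7: (d1 xor ee) xor 74 = 3f xor 74 = 4b
byte 8: (31 xor cf) xor 68 = fe xor 68 = 96
byte 9: (94 xor 4e) xor 65 = da xor 65 = bf
byte 10: (58 xor ca) xor 20 = 92 xor 20 = b2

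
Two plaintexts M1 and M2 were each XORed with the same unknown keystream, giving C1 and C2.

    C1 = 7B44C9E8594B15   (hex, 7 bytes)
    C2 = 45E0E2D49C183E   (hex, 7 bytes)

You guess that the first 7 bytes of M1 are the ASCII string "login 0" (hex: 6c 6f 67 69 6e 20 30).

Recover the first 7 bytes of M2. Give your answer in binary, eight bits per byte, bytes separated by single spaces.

First, C1 ⊕ C2 = (M1 ⊕ K) ⊕ (M2 ⊕ K) = M1 ⊕ M2, so the key drops out. Then M2 = (M1 ⊕ M2) ⊕ M1 over the first 7 bytes.
byte 0: (7b ^ 45) ^ 6c = 3e ^ 6c = 52
byte 1: (44 ^ e0) ^ 6f = a4 ^ 6f = cb
byte 2: (c9 ^ e2) ^ 67 = 2b ^ 67 = 4c
byte 3: (e8 ^ d4) ^ 69 = 3c ^ 69 = 55
byte 4: (59 ^ 9c) ^ 6e = c5 ^ 6e = ab
byte 5: (4b ^ 18) ^ 20 = 53 ^ 20 = 73
byte 6: (15 ^ 3e) ^ 30 = 2b ^ 30 = 1b

01010010 11001011 01001100 01010101 10101011 01110011 00011011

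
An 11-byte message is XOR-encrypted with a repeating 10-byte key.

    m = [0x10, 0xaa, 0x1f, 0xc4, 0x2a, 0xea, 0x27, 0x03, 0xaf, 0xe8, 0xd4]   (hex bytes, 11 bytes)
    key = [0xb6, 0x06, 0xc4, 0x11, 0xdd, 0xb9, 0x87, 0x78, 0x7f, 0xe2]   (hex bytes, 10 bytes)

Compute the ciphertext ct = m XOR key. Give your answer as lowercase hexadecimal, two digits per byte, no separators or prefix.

a6acdbd5f753a07bd00a62

The 10-byte key repeats, so the effective keystream is b6 06 c4 11 dd b9 87 78 7f e2 b6.
byte 0: 10 ⊕ b6 = a6
byte 1: aa ⊕ 06 = ac
byte 2: 1f ⊕ c4 = db
byte 3: c4 ⊕ 11 = d5
byte 4: 2a ⊕ dd = f7
byte 5: ea ⊕ b9 = 53
byte 6: 27 ⊕ 87 = a0
byte 7: 03 ⊕ 78 = 7b
byte 8: af ⊕ 7f = d0
byte 9: e8 ⊕ e2 = 0a
byte 10: d4 ⊕ b6 = 62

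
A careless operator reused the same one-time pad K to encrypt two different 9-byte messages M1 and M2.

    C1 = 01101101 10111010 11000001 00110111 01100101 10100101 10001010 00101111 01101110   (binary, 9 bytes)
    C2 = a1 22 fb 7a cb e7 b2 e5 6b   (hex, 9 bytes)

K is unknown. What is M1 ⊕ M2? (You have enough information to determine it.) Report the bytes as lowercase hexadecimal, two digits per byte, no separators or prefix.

cc983a4dae4238ca05

C1 ⊕ C2 = (M1 ⊕ K) ⊕ (M2 ⊕ K) = M1 ⊕ M2 — the shared key cancels under XOR.
byte 0: 6d xor a1 = cc
byte 1: ba xor 22 = 98
byte 2: c1 xor fb = 3a
byte 3: 37 xor 7a = 4d
byte 4: 65 xor cb = ae
byte 5: a5 xor e7 = 42
byte 6: 8a xor b2 = 38
byte 7: 2f xor e5 = ca
byte 8: 6e xor 6b = 05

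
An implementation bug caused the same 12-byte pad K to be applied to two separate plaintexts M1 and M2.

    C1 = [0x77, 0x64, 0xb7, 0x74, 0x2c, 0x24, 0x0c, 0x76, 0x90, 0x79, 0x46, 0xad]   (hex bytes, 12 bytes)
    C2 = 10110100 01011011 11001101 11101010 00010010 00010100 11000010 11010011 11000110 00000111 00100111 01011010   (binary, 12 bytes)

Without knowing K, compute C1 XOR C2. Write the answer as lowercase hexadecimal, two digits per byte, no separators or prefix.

C1 ⊕ C2 = (M1 ⊕ K) ⊕ (M2 ⊕ K) = M1 ⊕ M2 — the shared key cancels under XOR.
byte 0: 77 ⊕ b4 = c3
byte 1: 64 ⊕ 5b = 3f
byte 2: b7 ⊕ cd = 7a
byte 3: 74 ⊕ ea = 9e
byte 4: 2c ⊕ 12 = 3e
byte 5: 24 ⊕ 14 = 30
byte 6: 0c ⊕ c2 = ce
byte 7: 76 ⊕ d3 = a5
byte 8: 90 ⊕ c6 = 56
byte 9: 79 ⊕ 07 = 7e
byte 10: 46 ⊕ 27 = 61
byte 11: ad ⊕ 5a = f7

c33f7a9e3e30cea5567e61f7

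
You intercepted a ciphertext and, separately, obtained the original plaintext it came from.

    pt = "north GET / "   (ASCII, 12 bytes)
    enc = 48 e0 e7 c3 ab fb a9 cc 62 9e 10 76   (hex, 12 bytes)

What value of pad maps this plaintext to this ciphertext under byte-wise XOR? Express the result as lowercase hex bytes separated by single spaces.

Since enc = pt ⊕ pad, XORing both sides with pt gives pad = pt ⊕ enc.
6e ⊕ 48 = 26
6f ⊕ e0 = 8f
72 ⊕ e7 = 95
74 ⊕ c3 = b7
68 ⊕ ab = c3
20 ⊕ fb = db
47 ⊕ a9 = ee
45 ⊕ cc = 89
54 ⊕ 62 = 36
20 ⊕ 9e = be
2f ⊕ 10 = 3f
20 ⊕ 76 = 56

26 8f 95 b7 c3 db ee 89 36 be 3f 56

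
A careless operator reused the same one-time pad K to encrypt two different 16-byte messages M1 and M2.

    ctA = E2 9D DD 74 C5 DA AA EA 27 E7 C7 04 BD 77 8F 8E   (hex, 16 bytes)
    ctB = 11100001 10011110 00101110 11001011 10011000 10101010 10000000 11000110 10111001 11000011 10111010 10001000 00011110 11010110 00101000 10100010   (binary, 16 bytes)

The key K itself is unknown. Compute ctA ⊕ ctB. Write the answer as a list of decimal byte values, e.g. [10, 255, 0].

ctA ⊕ ctB = (M1 ⊕ K) ⊕ (M2 ⊕ K) = M1 ⊕ M2 — the shared key cancels under XOR.
11100010 XOR 11100001 = 00000011
10011101 XOR 10011110 = 00000011
11011101 XOR 00101110 = 11110011
01110100 XOR 11001011 = 10111111
11000101 XOR 10011000 = 01011101
11011010 XOR 10101010 = 01110000
10101010 XOR 10000000 = 00101010
11101010 XOR 11000110 = 00101100
00100111 XOR 10111001 = 10011110
11100111 XOR 11000011 = 00100100
11000111 XOR 10111010 = 01111101
00000100 XOR 10001000 = 10001100
10111101 XOR 00011110 = 10100011
01110111 XOR 11010110 = 10100001
10001111 XOR 00101000 = 10100111
10001110 XOR 10100010 = 00101100

[3, 3, 243, 191, 93, 112, 42, 44, 158, 36, 125, 140, 163, 161, 167, 44]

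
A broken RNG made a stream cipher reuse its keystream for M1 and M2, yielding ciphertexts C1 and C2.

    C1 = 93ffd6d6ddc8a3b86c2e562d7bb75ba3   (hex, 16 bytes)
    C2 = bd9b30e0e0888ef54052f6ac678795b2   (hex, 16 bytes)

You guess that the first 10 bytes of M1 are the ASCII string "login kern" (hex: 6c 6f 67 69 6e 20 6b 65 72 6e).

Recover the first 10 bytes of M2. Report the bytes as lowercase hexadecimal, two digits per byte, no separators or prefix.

First, C1 ⊕ C2 = (M1 ⊕ K) ⊕ (M2 ⊕ K) = M1 ⊕ M2, so the key drops out. Then M2 = (M1 ⊕ M2) ⊕ M1 over the first 10 bytes.
byte 0: (93 ^ bd) ^ 6c = 2e ^ 6c = 42
byte 1: (ff ^ 9b) ^ 6f = 64 ^ 6f = 0b
byte 2: (d6 ^ 30) ^ 67 = e6 ^ 67 = 81
byte 3: (d6 ^ e0) ^ 69 = 36 ^ 69 = 5f
byte 4: (dd ^ e0) ^ 6e = 3d ^ 6e = 53
byte 5: (c8 ^ 88) ^ 20 = 40 ^ 20 = 60
byte 6: (a3 ^ 8e) ^ 6b = 2d ^ 6b = 46
byte 7: (b8 ^ f5) ^ 65 = 4d ^ 65 = 28
byte 8: (6c ^ 40) ^ 72 = 2c ^ 72 = 5e
byte 9: (2e ^ 52) ^ 6e = 7c ^ 6e = 12

420b815f536046285e12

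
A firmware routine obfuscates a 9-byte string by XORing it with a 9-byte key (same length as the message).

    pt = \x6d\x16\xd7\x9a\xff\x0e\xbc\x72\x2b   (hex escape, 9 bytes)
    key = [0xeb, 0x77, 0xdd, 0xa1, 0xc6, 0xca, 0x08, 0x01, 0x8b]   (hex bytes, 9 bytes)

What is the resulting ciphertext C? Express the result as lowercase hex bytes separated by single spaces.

86 61 0a 3b 39 c4 b4 73 a0

XOR is its own inverse, so applying the key byte-wise gives the result directly.
01101101 ⊕ 11101011 = 10000110
00010110 ⊕ 01110111 = 01100001
11010111 ⊕ 11011101 = 00001010
10011010 ⊕ 10100001 = 00111011
11111111 ⊕ 11000110 = 00111001
00001110 ⊕ 11001010 = 11000100
10111100 ⊕ 00001000 = 10110100
01110010 ⊕ 00000001 = 01110011
00101011 ⊕ 10001011 = 10100000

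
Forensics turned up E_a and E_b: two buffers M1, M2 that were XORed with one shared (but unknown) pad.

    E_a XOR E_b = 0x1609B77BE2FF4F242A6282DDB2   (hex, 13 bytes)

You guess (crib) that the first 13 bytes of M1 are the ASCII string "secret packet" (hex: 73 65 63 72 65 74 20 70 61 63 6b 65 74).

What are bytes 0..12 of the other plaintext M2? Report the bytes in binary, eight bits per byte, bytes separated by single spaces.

Since E_a ⊕ E_b = M1 ⊕ M2, XORing with the guessed M1 bytes yields the corresponding M2 bytes: M2 = (E_a ⊕ E_b) ⊕ M1.
16 xor 73 = 65
09 xor 65 = 6c
b7 xor 63 = d4
7b xor 72 = 09
e2 xor 65 = 87
ff xor 74 = 8b
4f xor 20 = 6f
24 xor 70 = 54
2a xor 61 = 4b
62 xor 63 = 01
82 xor 6b = e9
dd xor 65 = b8
b2 xor 74 = c6

01100101 01101100 11010100 00001001 10000111 10001011 01101111 01010100 01001011 00000001 11101001 10111000 11000110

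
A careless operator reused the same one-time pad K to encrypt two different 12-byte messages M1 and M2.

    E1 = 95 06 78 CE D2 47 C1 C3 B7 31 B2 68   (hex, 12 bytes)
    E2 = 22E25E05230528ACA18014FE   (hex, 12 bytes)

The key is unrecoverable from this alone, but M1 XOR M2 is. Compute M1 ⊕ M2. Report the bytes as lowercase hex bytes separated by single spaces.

E1 ⊕ E2 = (M1 ⊕ K) ⊕ (M2 ⊕ K) = M1 ⊕ M2 — the shared key cancels under XOR.
byte 0: 95 ^ 22 = b7
byte 1: 06 ^ e2 = e4
byte 2: 78 ^ 5e = 26
byte 3: ce ^ 05 = cb
byte 4: d2 ^ 23 = f1
byte 5: 47 ^ 05 = 42
byte 6: c1 ^ 28 = e9
byte 7: c3 ^ ac = 6f
byte 8: b7 ^ a1 = 16
byte 9: 31 ^ 80 = b1
byte 10: b2 ^ 14 = a6
byte 11: 68 ^ fe = 96

b7 e4 26 cb f1 42 e9 6f 16 b1 a6 96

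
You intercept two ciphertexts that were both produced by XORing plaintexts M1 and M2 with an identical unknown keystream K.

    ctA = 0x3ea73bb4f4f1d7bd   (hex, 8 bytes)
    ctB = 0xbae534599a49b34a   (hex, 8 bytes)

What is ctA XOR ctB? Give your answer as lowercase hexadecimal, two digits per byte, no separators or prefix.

84420fed6eb864f7

ctA ⊕ ctB = (M1 ⊕ K) ⊕ (M2 ⊕ K) = M1 ⊕ M2 — the shared key cancels under XOR.
3e XOR ba = 84
a7 XOR e5 = 42
3b XOR 34 = 0f
b4 XOR 59 = ed
f4 XOR 9a = 6e
f1 XOR 49 = b8
d7 XOR b3 = 64
bd XOR 4a = f7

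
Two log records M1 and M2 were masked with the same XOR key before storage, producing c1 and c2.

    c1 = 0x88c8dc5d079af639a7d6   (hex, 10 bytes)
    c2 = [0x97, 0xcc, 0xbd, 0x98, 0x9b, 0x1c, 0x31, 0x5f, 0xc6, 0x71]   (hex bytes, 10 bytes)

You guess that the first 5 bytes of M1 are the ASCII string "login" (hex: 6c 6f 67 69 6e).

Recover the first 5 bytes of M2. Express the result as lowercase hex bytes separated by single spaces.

73 6b 06 ac f2

First, c1 ⊕ c2 = (M1 ⊕ K) ⊕ (M2 ⊕ K) = M1 ⊕ M2, so the key drops out. Then M2 = (M1 ⊕ M2) ⊕ M1 over the first 5 bytes.
byte 0: (88 XOR 97) XOR 6c = 1f XOR 6c = 73
byte 1: (c8 XOR cc) XOR 6f = 04 XOR 6f = 6b
byte 2: (dc XOR bd) XOR 67 = 61 XOR 67 = 06
byte 3: (5d XOR 98) XOR 69 = c5 XOR 69 = ac
byte 4: (07 XOR 9b) XOR 6e = 9c XOR 6e = f2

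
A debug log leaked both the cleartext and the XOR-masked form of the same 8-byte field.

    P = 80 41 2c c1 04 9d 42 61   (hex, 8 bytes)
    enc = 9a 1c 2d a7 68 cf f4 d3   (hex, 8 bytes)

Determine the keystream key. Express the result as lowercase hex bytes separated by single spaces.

1a 5d 01 66 6c 52 b6 b2

Since enc = P ⊕ key, XORing both sides with P gives key = P ⊕ enc.
byte 0: 10000000 xor 10011010 = 00011010
byte 1: 01000001 xor 00011100 = 01011101
byte 2: 00101100 xor 00101101 = 00000001
byte 3: 11000001 xor 10100111 = 01100110
byte 4: 00000100 xor 01101000 = 01101100
byte 5: 10011101 xor 11001111 = 01010010
byte 6: 01000010 xor 11110100 = 10110110
byte 7: 01100001 xor 11010011 = 10110010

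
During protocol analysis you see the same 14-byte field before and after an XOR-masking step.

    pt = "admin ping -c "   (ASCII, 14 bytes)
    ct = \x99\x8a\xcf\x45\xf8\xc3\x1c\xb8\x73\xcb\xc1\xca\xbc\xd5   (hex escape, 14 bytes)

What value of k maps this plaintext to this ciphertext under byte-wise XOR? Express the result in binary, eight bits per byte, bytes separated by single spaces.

11111000 11101110 10100010 00101100 10010110 11100011 01101100 11010001 00011101 10101100 11100001 11100111 11011111 11110101

Since ct = pt ⊕ k, XORing both sides with pt gives k = pt ⊕ ct.
61 xor 99 = f8
64 xor 8a = ee
6d xor cf = a2
69 xor 45 = 2c
6e xor f8 = 96
20 xor c3 = e3
70 xor 1c = 6c
69 xor b8 = d1
6e xor 73 = 1d
67 xor cb = ac
20 xor c1 = e1
2d xor ca = e7
63 xor bc = df
20 xor d5 = f5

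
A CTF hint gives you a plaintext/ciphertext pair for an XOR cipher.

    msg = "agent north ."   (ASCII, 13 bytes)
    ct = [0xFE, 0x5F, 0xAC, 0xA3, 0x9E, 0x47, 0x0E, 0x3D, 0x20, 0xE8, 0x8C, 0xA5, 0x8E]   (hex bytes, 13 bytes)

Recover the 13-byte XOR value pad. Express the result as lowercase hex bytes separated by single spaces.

9f 38 c9 cd ea 67 60 52 52 9c e4 85 a0

Since ct = msg ⊕ pad, XORing both sides with msg gives pad = msg ⊕ ct.
01100001 XOR 11111110 = 10011111
01100111 XOR 01011111 = 00111000
01100101 XOR 10101100 = 11001001
01101110 XOR 10100011 = 11001101
01110100 XOR 10011110 = 11101010
00100000 XOR 01000111 = 01100111
01101110 XOR 00001110 = 01100000
01101111 XOR 00111101 = 01010010
01110010 XOR 00100000 = 01010010
01110100 XOR 11101000 = 10011100
01101000 XOR 10001100 = 11100100
00100000 XOR 10100101 = 10000101
00101110 XOR 10001110 = 10100000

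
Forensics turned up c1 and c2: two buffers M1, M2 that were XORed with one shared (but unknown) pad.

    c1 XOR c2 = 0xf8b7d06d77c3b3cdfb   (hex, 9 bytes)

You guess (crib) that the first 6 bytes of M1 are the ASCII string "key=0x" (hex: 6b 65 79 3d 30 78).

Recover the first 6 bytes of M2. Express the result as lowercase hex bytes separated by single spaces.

93 d2 a9 50 47 bb

Since c1 ⊕ c2 = M1 ⊕ M2, XORing with the guessed M1 bytes yields the corresponding M2 bytes: M2 = (c1 ⊕ c2) ⊕ M1.
f8 xor 6b = 93
b7 xor 65 = d2
d0 xor 79 = a9
6d xor 3d = 50
77 xor 30 = 47
c3 xor 78 = bb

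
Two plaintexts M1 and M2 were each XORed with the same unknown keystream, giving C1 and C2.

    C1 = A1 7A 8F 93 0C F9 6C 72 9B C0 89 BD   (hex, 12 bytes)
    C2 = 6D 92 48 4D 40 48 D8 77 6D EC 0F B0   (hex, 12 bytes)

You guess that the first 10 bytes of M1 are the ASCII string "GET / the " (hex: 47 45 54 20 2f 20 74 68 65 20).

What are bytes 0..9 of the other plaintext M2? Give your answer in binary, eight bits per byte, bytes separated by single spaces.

10001011 10101101 10010011 11111110 01100011 10010001 11000000 01101101 10010011 00001100

First, C1 ⊕ C2 = (M1 ⊕ K) ⊕ (M2 ⊕ K) = M1 ⊕ M2, so the key drops out. Then M2 = (M1 ⊕ M2) ⊕ M1 over the first 10 bytes.
byte 0: (a1 xor 6d) xor 47 = cc xor 47 = 8b
byte 1: (7a xor 92) xor 45 = e8 xor 45 = ad
byte 2: (8f xor 48) xor 54 = c7 xor 54 = 93
byte 3: (93 xor 4d) xor 20 = de xor 20 = fe
byte 4: (0c xor 40) xor 2f = 4c xor 2f = 63
byte 5: (f9 xor 48) xor 20 = b1 xor 20 = 91
byte 6: (6c xor d8) xor 74 = b4 xor 74 = c0
byte 7: (72 xor 77) xor 68 = 05 xor 68 = 6d
byte 8: (9b xor 6d) xor 65 = f6 xor 65 = 93
byte 9: (c0 xor ec) xor 20 = 2c xor 20 = 0c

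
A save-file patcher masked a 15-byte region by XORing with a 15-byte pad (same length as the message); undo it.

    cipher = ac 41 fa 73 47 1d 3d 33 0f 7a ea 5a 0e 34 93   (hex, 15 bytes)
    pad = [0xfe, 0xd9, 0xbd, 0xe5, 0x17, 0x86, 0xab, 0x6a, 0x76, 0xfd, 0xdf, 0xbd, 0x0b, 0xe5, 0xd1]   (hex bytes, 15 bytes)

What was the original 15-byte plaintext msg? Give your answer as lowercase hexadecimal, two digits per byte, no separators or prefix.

52984796509b9659798735e705d142

10101100 xor 11111110 = 01010010
01000001 xor 11011001 = 10011000
11111010 xor 10111101 = 01000111
01110011 xor 11100101 = 10010110
01000111 xor 00010111 = 01010000
00011101 xor 10000110 = 10011011
00111101 xor 10101011 = 10010110
00110011 xor 01101010 = 01011001
00001111 xor 01110110 = 01111001
01111010 xor 11111101 = 10000111
11101010 xor 11011111 = 00110101
01011010 xor 10111101 = 11100111
00001110 xor 00001011 = 00000101
00110100 xor 11100101 = 11010001
10010011 xor 11010001 = 01000010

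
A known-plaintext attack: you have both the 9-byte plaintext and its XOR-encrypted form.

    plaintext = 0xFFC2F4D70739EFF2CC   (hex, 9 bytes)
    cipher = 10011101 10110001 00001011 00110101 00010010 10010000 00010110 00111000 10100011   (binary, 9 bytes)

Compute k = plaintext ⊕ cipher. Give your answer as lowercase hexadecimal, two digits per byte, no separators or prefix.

Since cipher = plaintext ⊕ k, XORing both sides with plaintext gives k = plaintext ⊕ cipher.
11111111 xor 10011101 = 01100010
11000010 xor 10110001 = 01110011
11110100 xor 00001011 = 11111111
11010111 xor 00110101 = 11100010
00000111 xor 00010010 = 00010101
00111001 xor 10010000 = 10101001
11101111 xor 00010110 = 11111001
11110010 xor 00111000 = 11001010
11001100 xor 10100011 = 01101111

6273ffe215a9f9ca6f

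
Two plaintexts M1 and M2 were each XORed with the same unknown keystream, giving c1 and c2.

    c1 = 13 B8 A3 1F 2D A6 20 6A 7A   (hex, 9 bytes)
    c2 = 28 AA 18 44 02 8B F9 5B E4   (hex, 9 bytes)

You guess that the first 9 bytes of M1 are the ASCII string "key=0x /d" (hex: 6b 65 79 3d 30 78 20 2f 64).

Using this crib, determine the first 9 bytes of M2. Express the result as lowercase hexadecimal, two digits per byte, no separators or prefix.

First, c1 ⊕ c2 = (M1 ⊕ K) ⊕ (M2 ⊕ K) = M1 ⊕ M2, so the key drops out. Then M2 = (M1 ⊕ M2) ⊕ M1 over the first 9 bytes.
byte 0: (13 XOR 28) XOR 6b = 3b XOR 6b = 50
byte 1: (b8 XOR aa) XOR 65 = 12 XOR 65 = 77
byte 2: (a3 XOR 18) XOR 79 = bb XOR 79 = c2
byte 3: (1f XOR 44) XOR 3d = 5b XOR 3d = 66
byte 4: (2d XOR 02) XOR 30 = 2f XOR 30 = 1f
byte 5: (a6 XOR 8b) XOR 78 = 2d XOR 78 = 55
byte 6: (20 XOR f9) XOR 20 = d9 XOR 20 = f9
byte 7: (6a XOR 5b) XOR 2f = 31 XOR 2f = 1e
byte 8: (7a XOR e4) XOR 64 = 9e XOR 64 = fa

5077c2661f55f91efa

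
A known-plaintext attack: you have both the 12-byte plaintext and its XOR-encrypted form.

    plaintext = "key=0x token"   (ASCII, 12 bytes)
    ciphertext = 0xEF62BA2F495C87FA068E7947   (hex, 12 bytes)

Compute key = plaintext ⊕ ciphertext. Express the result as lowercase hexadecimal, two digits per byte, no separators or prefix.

8407c3127924a78e69e51c29

Since ciphertext = plaintext ⊕ key, XORing both sides with plaintext gives key = plaintext ⊕ ciphertext.
byte 0: 107 XOR 239 = 132
byte 1: 101 XOR  98 =   7
byte 2: 121 XOR 186 = 195
byte 3:  61 XOR  47 =  18
byte 4:  48 XOR  73 = 121
byte 5: 120 XOR  92 =  36
byte 6:  32 XOR 135 = 167
byte 7: 116 XOR 250 = 142
byte 8: 111 XOR   6 = 105
byte 9: 107 XOR 142 = 229
byte 10: 101 XOR 121 =  28
byte 11: 110 XOR  71 =  41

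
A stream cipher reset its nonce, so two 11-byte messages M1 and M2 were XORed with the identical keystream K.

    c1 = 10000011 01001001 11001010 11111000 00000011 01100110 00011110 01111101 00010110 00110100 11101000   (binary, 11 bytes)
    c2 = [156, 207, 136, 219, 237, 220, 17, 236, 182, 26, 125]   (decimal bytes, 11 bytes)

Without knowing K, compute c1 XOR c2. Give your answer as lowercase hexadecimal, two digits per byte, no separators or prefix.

c1 ⊕ c2 = (M1 ⊕ K) ⊕ (M2 ⊕ K) = M1 ⊕ M2 — the shared key cancels under XOR.
83 xor 9c = 1f
49 xor cf = 86
ca xor 88 = 42
f8 xor db = 23
03 xor ed = ee
66 xor dc = ba
1e xor 11 = 0f
7d xor ec = 91
16 xor b6 = a0
34 xor 1a = 2e
e8 xor 7d = 95

1f864223eeba0f91a02e95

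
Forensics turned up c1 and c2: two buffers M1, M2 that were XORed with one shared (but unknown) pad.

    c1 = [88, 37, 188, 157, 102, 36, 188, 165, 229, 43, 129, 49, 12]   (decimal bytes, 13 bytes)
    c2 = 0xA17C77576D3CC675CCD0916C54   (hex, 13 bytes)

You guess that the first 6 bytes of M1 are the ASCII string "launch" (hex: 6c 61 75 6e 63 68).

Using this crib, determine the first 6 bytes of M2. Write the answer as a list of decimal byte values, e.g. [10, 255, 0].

[149, 56, 190, 164, 104, 112]

First, c1 ⊕ c2 = (M1 ⊕ K) ⊕ (M2 ⊕ K) = M1 ⊕ M2, so the key drops out. Then M2 = (M1 ⊕ M2) ⊕ M1 over the first 6 bytes.
byte 0: (58 ⊕ a1) ⊕ 6c = f9 ⊕ 6c = 95
byte 1: (25 ⊕ 7c) ⊕ 61 = 59 ⊕ 61 = 38
byte 2: (bc ⊕ 77) ⊕ 75 = cb ⊕ 75 = be
byte 3: (9d ⊕ 57) ⊕ 6e = ca ⊕ 6e = a4
byte 4: (66 ⊕ 6d) ⊕ 63 = 0b ⊕ 63 = 68
byte 5: (24 ⊕ 3c) ⊕ 68 = 18 ⊕ 68 = 70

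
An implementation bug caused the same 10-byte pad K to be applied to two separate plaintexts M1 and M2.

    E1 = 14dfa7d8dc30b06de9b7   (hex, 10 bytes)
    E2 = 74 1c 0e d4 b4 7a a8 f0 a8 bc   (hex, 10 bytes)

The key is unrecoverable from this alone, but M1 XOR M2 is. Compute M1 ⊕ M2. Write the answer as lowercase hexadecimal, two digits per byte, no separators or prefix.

E1 ⊕ E2 = (M1 ⊕ K) ⊕ (M2 ⊕ K) = M1 ⊕ M2 — the shared key cancels under XOR.
14 xor 74 = 60
df xor 1c = c3
a7 xor 0e = a9
d8 xor d4 = 0c
dc xor b4 = 68
30 xor 7a = 4a
b0 xor a8 = 18
6d xor f0 = 9d
e9 xor a8 = 41
b7 xor bc = 0b

60c3a90c684a189d410b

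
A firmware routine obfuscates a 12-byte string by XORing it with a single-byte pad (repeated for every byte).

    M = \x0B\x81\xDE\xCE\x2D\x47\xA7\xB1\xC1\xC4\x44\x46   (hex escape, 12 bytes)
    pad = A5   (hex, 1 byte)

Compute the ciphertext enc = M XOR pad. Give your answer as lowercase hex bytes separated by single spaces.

The 1-byte key repeats, so the effective keystream is a5 a5 a5 a5 a5 a5 a5 a5 a5 a5 a5 a5.
byte 0: 0b ⊕ a5 = ae
byte 1: 81 ⊕ a5 = 24
byte 2: de ⊕ a5 = 7b
byte 3: ce ⊕ a5 = 6b
byte 4: 2d ⊕ a5 = 88
byte 5: 47 ⊕ a5 = e2
byte 6: a7 ⊕ a5 = 02
byte 7: b1 ⊕ a5 = 14
byte 8: c1 ⊕ a5 = 64
byte 9: c4 ⊕ a5 = 61
byte 10: 44 ⊕ a5 = e1
byte 11: 46 ⊕ a5 = e3

ae 24 7b 6b 88 e2 02 14 64 61 e1 e3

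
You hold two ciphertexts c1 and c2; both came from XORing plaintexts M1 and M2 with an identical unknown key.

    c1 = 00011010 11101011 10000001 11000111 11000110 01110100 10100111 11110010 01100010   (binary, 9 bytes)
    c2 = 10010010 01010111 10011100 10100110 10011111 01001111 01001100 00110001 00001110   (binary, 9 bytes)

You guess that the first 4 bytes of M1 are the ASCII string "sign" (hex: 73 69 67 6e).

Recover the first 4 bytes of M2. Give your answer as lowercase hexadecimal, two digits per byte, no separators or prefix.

First, c1 ⊕ c2 = (M1 ⊕ K) ⊕ (M2 ⊕ K) = M1 ⊕ M2, so the key drops out. Then M2 = (M1 ⊕ M2) ⊕ M1 over the first 4 bytes.
byte 0: (1a xor 92) xor 73 = 88 xor 73 = fb
byte 1: (eb xor 57) xor 69 = bc xor 69 = d5
byte 2: (81 xor 9c) xor 67 = 1d xor 67 = 7a
byte 3: (c7 xor a6) xor 6e = 61 xor 6e = 0f

fbd57a0f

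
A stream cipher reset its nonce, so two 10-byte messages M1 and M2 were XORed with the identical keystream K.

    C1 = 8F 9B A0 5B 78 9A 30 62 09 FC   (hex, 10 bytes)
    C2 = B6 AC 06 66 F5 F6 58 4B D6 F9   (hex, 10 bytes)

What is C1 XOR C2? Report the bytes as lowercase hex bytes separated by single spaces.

39 37 a6 3d 8d 6c 68 29 df 05

C1 ⊕ C2 = (M1 ⊕ K) ⊕ (M2 ⊕ K) = M1 ⊕ M2 — the shared key cancels under XOR.
8f xor b6 = 39
9b xor ac = 37
a0 xor 06 = a6
5b xor 66 = 3d
78 xor f5 = 8d
9a xor f6 = 6c
30 xor 58 = 68
62 xor 4b = 29
09 xor d6 = df
fc xor f9 = 05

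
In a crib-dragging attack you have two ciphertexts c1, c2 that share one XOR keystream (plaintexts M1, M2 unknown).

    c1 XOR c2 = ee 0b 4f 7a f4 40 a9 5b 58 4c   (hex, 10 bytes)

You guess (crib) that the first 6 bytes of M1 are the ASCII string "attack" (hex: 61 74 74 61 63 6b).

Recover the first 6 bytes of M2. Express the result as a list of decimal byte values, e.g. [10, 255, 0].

[143, 127, 59, 27, 151, 43]

Since c1 ⊕ c2 = M1 ⊕ M2, XORing with the guessed M1 bytes yields the corresponding M2 bytes: M2 = (c1 ⊕ c2) ⊕ M1.
238 XOR  97 = 143
 11 XOR 116 = 127
 79 XOR 116 =  59
122 XOR  97 =  27
244 XOR  99 = 151
 64 XOR 107 =  43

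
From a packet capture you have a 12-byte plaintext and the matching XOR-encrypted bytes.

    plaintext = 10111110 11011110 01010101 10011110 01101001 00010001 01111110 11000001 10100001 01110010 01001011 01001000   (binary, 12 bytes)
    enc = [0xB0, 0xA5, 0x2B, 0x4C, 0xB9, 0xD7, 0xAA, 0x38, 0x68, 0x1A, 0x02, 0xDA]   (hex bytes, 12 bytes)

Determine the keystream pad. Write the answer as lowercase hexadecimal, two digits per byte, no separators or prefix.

0e7b7ed2d0c6d4f9c9684992

Since enc = plaintext ⊕ pad, XORing both sides with plaintext gives pad = plaintext ⊕ enc.
byte 0: 190 xor 176 =  14
byte 1: 222 xor 165 = 123
byte 2:  85 xor  43 = 126
byte 3: 158 xor  76 = 210
byte 4: 105 xor 185 = 208
byte 5:  17 xor 215 = 198
byte 6: 126 xor 170 = 212
byte 7: 193 xor  56 = 249
byte 8: 161 xor 104 = 201
byte 9: 114 xor  26 = 104
byte 10:  75 xor   2 =  73
byte 11:  72 xor 218 = 146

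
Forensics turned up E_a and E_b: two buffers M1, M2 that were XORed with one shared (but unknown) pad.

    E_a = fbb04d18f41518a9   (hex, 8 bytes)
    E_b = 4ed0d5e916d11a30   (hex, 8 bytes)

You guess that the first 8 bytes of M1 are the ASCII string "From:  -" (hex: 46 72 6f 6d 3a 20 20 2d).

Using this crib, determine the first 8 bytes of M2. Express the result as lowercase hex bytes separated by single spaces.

f3 12 f7 9c d8 e4 22 b4

First, E_a ⊕ E_b = (M1 ⊕ K) ⊕ (M2 ⊕ K) = M1 ⊕ M2, so the key drops out. Then M2 = (M1 ⊕ M2) ⊕ M1 over the first 8 bytes.
byte 0: (fb XOR 4e) XOR 46 = b5 XOR 46 = f3
byte 1: (b0 XOR d0) XOR 72 = 60 XOR 72 = 12
byte 2: (4d XOR d5) XOR 6f = 98 XOR 6f = f7
byte 3: (18 XOR e9) XOR 6d = f1 XOR 6d = 9c
byte 4: (f4 XOR 16) XOR 3a = e2 XOR 3a = d8
byte 5: (15 XOR d1) XOR 20 = c4 XOR 20 = e4
byte 6: (18 XOR 1a) XOR 20 = 02 XOR 20 = 22
byte 7: (a9 XOR 30) XOR 2d = 99 XOR 2d = b4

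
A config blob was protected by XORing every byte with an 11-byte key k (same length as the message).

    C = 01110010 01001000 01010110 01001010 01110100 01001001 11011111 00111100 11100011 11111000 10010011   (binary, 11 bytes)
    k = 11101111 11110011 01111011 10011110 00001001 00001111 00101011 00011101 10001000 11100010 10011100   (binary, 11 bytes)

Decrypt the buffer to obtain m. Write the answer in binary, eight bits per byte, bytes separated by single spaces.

10011101 10111011 00101101 11010100 01111101 01000110 11110100 00100001 01101011 00011010 00001111

XOR is its own inverse, so applying the key byte-wise gives the result directly.
114 ^ 239 = 157
 72 ^ 243 = 187
 86 ^ 123 =  45
 74 ^ 158 = 212
116 ^   9 = 125
 73 ^  15 =  70
223 ^  43 = 244
 60 ^  29 =  33
227 ^ 136 = 107
248 ^ 226 =  26
147 ^ 156 =  15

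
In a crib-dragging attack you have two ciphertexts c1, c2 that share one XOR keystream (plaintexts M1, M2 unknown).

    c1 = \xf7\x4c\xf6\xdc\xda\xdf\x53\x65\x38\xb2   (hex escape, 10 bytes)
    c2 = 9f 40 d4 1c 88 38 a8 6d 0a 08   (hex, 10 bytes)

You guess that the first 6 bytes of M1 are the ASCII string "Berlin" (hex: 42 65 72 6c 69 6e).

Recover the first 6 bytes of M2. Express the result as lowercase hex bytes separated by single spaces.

First, c1 ⊕ c2 = (M1 ⊕ K) ⊕ (M2 ⊕ K) = M1 ⊕ M2, so the key drops out. Then M2 = (M1 ⊕ M2) ⊕ M1 over the first 6 bytes.
byte 0: (f7 xor 9f) xor 42 = 68 xor 42 = 2a
byte 1: (4c xor 40) xor 65 = 0c xor 65 = 69
byte 2: (f6 xor d4) xor 72 = 22 xor 72 = 50
byte 3: (dc xor 1c) xor 6c = c0 xor 6c = ac
byte 4: (da xor 88) xor 69 = 52 xor 69 = 3b
byte 5: (df xor 38) xor 6e = e7 xor 6e = 89

2a 69 50 ac 3b 89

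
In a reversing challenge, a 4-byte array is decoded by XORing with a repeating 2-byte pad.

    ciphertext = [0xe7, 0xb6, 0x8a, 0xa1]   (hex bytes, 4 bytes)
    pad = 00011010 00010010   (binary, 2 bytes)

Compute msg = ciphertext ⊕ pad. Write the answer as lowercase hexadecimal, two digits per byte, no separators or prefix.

The 2-byte key repeats, so the effective keystream is 1a 12 1a 12.
byte 0: e7 ⊕ 1a = fd
byte 1: b6 ⊕ 12 = a4
byte 2: 8a ⊕ 1a = 90
byte 3: a1 ⊕ 12 = b3

fda490b3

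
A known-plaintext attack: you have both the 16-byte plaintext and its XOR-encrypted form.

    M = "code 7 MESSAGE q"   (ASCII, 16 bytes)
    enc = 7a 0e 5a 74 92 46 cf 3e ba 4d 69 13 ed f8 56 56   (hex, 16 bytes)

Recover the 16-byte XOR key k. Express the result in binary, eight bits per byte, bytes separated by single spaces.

Since enc = M ⊕ k, XORing both sides with M gives k = M ⊕ enc.
byte 0: 63 ⊕ 7a = 19
byte 1: 6f ⊕ 0e = 61
byte 2: 64 ⊕ 5a = 3e
byte 3: 65 ⊕ 74 = 11
byte 4: 20 ⊕ 92 = b2
byte 5: 37 ⊕ 46 = 71
byte 6: 20 ⊕ cf = ef
byte 7: 4d ⊕ 3e = 73
byte 8: 45 ⊕ ba = ff
byte 9: 53 ⊕ 4d = 1e
byte 10: 53 ⊕ 69 = 3a
byte 11: 41 ⊕ 13 = 52
byte 12: 47 ⊕ ed = aa
byte 13: 45 ⊕ f8 = bd
byte 14: 20 ⊕ 56 = 76
byte 15: 71 ⊕ 56 = 27

00011001 01100001 00111110 00010001 10110010 01110001 11101111 01110011 11111111 00011110 00111010 01010010 10101010 10111101 01110110 00100111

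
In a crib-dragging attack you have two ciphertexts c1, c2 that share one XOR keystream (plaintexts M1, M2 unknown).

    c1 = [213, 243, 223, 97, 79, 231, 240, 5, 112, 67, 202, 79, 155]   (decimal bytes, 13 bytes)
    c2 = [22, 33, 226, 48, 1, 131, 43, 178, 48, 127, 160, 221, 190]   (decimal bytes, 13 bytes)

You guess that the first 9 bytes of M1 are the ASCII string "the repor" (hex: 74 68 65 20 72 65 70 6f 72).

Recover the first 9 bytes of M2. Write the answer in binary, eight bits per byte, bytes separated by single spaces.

10110111 10111010 01011000 01110001 00111100 00000001 10101011 11011000 00110010

First, c1 ⊕ c2 = (M1 ⊕ K) ⊕ (M2 ⊕ K) = M1 ⊕ M2, so the key drops out. Then M2 = (M1 ⊕ M2) ⊕ M1 over the first 9 bytes.
byte 0: (d5 XOR 16) XOR 74 = c3 XOR 74 = b7
byte 1: (f3 XOR 21) XOR 68 = d2 XOR 68 = ba
byte 2: (df XOR e2) XOR 65 = 3d XOR 65 = 58
byte 3: (61 XOR 30) XOR 20 = 51 XOR 20 = 71
byte 4: (4f XOR 01) XOR 72 = 4e XOR 72 = 3c
byte 5: (e7 XOR 83) XOR 65 = 64 XOR 65 = 01
byte 6: (f0 XOR 2b) XOR 70 = db XOR 70 = ab
byte 7: (05 XOR b2) XOR 6f = b7 XOR 6f = d8
byte 8: (70 XOR 30) XOR 72 = 40 XOR 72 = 32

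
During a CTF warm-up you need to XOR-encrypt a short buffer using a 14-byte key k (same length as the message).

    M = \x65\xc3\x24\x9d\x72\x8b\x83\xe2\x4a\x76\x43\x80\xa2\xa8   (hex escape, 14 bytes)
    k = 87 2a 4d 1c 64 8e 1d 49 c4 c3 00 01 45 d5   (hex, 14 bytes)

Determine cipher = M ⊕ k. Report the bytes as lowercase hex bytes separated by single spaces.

e2 e9 69 81 16 05 9e ab 8e b5 43 81 e7 7d

XOR is its own inverse, so applying the key byte-wise gives the result directly.
65 xor 87 = e2
c3 xor 2a = e9
24 xor 4d = 69
9d xor 1c = 81
72 xor 64 = 16
8b xor 8e = 05
83 xor 1d = 9e
e2 xor 49 = ab
4a xor c4 = 8e
76 xor c3 = b5
43 xor 00 = 43
80 xor 01 = 81
a2 xor 45 = e7
a8 xor d5 = 7d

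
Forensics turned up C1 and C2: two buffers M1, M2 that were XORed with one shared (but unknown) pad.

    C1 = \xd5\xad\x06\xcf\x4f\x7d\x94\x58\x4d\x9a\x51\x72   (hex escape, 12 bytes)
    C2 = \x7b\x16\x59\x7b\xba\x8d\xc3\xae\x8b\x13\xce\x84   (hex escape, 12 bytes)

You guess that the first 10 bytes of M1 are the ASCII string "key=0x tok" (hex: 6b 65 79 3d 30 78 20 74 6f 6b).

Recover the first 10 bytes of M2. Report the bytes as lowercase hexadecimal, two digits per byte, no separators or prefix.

First, C1 ⊕ C2 = (M1 ⊕ K) ⊕ (M2 ⊕ K) = M1 ⊕ M2, so the key drops out. Then M2 = (M1 ⊕ M2) ⊕ M1 over the first 10 bytes.
byte 0: (d5 XOR 7b) XOR 6b = ae XOR 6b = c5
byte 1: (ad XOR 16) XOR 65 = bb XOR 65 = de
byte 2: (06 XOR 59) XOR 79 = 5f XOR 79 = 26
byte 3: (cf XOR 7b) XOR 3d = b4 XOR 3d = 89
byte 4: (4f XOR ba) XOR 30 = f5 XOR 30 = c5
byte 5: (7d XOR 8d) XOR 78 = f0 XOR 78 = 88
byte 6: (94 XOR c3) XOR 20 = 57 XOR 20 = 77
byte 7: (58 XOR ae) XOR 74 = f6 XOR 74 = 82
byte 8: (4d XOR 8b) XOR 6f = c6 XOR 6f = a9
byte 9: (9a XOR 13) XOR 6b = 89 XOR 6b = e2

c5de2689c5887782a9e2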